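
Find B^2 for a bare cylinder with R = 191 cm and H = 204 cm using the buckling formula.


B^2 = (2.405/R)^2 + (pi/H)^2
B^2 = (2.405/191)^2 + (pi/204)^2
B^2 = 3.9571e-04 /cm^2

3.9571e-04


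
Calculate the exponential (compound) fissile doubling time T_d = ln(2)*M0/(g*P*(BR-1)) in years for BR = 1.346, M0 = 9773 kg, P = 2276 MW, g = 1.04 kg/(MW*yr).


Breeding gain G = BR - 1 = 1.346 - 1 = 0.346
Fissile production rate = g * P * G = 1.04 * 2276 * 0.346 = 818.99584 kg/yr
T_d = ln(2) * M0 / (g * P * G)
T_d = ln(2) * 9773 / 818.99584 = 8.2713 yr

8.2713


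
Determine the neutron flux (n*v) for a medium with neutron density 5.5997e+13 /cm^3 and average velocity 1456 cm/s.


phi = n * v
phi = 5.5997e+13 * 1456
phi = 8.1532e+16 /cm^2/s

8.1532e+16


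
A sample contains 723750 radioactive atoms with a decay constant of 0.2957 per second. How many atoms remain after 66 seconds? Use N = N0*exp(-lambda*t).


N = N0 * exp(-lambda * t)
N = 723750 * exp(-0.2957 * 66)
N = 0.0024200

0.0024200


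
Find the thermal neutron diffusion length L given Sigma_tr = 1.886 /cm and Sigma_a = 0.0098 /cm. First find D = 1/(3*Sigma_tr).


D = 1 / (3 * Sigma_tr) = 1 / (3 * 1.886) = 0.1767409 cm
L = sqrt(D / Sigma_a)
L = sqrt(0.1767409 / 0.0098)
L = 4.2467 cm

4.2467


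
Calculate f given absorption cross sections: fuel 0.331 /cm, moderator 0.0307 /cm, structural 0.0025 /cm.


f = Sigma_a_fuel / (Sigma_a_fuel + Sigma_a_mod + Sigma_a_other)
f = 0.331 / (0.331 + 0.0307 + 0.0025)
f = 0.90884

0.90884


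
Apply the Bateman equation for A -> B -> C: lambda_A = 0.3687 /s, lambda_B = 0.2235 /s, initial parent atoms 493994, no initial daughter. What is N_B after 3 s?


N_B(t) = lambda_A * N_A0 / (lambda_B - lambda_A) * [exp(-lambda_A*t) - exp(-lambda_B*t)]
exp(-0.3687*3) = 0.3308468; exp(-0.2235*3) = 0.5114528
N_B = 0.3687 * 493994 / (0.2235 - 0.3687) * (0.3308468 - 0.5114528)
N_B = 226548

226548


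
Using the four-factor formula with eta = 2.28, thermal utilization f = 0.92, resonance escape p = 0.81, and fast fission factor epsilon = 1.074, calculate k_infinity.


k_inf = eta * f * p * epsilon
k_inf = 2.28 * 0.92 * 0.81 * 1.074
k_inf = 1.8248

1.8248


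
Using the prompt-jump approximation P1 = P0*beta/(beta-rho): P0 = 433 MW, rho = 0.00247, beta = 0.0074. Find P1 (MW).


P1/P0 = beta / (beta - rho)
P1/P0 = 0.0074 / (0.0074 - 0.00247) = 1.501014
P1 = 433 * 1.501014 = 649.94 MW

649.94


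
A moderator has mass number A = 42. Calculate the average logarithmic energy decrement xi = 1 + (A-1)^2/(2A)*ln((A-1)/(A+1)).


xi = 1 + (A-1)^2/(2A) * ln((A-1)/(A+1))
xi = 1 + (42-1)^2/(2*42) * ln((42-1)/(42 +1))
xi = 0.046872

0.046872


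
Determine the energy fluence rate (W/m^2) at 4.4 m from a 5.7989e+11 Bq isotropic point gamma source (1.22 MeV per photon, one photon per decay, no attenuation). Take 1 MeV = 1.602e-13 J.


psi = A * E * 1.602e-13 / (4*pi*r^2)
psi = 5.7989e+11 * 1.22 * 1.602e-13 / (4*pi*4.4^2)
psi = 4.6586e-04 W/m^2

4.6586e-04


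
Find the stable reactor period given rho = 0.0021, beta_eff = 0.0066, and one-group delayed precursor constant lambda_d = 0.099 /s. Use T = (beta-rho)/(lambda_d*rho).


T = (beta - rho) / (lambda_d * rho)
T = (0.0066 - 0.0021) / (0.099 * 0.0021)
T = 21.645 s

21.645


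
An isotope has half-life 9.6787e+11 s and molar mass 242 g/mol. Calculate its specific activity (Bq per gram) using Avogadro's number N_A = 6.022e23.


lambda = ln(2) / t_half = ln(2) / 9.6787e+11 = 7.161573e-13 /s
SA = lambda * N_A / M
SA = 7.161573e-13 * 6.022e23 / 242
SA = 1.7821e+09 Bq/g

1.7821e+09


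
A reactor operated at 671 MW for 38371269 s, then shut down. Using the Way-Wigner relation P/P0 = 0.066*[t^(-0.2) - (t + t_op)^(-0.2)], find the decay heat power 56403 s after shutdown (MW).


P/P0 = 0.066 * [t^(-0.2) - (t + t_op)^(-0.2)]
P/P0 = 0.066 * [56403^(-0.2) - (56403 + 38371269)^(-0.2)]
P/P0 = 0.066 * [0.1121346 - 0.03041383] = 0.005393571
P = 671 * 0.005393571 = 3.6191 MW

3.6191


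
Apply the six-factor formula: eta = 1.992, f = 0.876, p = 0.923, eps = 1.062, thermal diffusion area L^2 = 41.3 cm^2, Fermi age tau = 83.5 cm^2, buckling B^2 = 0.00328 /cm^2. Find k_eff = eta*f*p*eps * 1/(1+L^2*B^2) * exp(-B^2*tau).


k_inf = eta*f*p*eps = 1.992*0.876*0.923*1.062 = 1.710487
P_TNL = 1/(1 + L^2*B^2) = 1/(1 + 41.3*0.00328) = 0.8806972
P_FNL = exp(-B^2*tau) = exp(-0.00328*83.5) = 0.7604233
k_eff = k_inf * P_TNL * P_FNL = 1.710487 * 0.8806972 * 0.7604233
k_eff = 1.1455

1.1455


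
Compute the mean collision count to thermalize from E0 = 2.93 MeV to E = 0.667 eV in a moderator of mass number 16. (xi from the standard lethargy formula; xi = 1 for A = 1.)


xi = 1 + (A-1)^2/(2A)*ln((A-1)/(A+1)) = 0.1199467 (for A = 16)
n = ln(E0/E) / xi
n = ln(2.93e6 / 0.667) / 0.1199467
n = ln(4.392804e+06) / 0.1199467 = 127.52

127.52


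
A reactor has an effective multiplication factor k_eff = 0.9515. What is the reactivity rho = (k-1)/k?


rho = (k_eff - 1) / k_eff
rho = (0.9515 - 1) / 0.9515
rho = -0.050972

-0.050972


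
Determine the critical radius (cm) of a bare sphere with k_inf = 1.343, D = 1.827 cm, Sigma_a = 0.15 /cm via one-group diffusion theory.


L^2 = D / Sigma_a = 1.827 / 0.15 = 12.18000 cm^2
B_m^2 = (k_inf - 1) / L^2 = (1.343 - 1) / 12.18000 = 0.02816092 /cm^2
For a bare sphere: B_g = pi/R, so R_c = pi / sqrt(B_m^2)
R_c = pi / sqrt(0.02816092) = 18.721 cm

18.721


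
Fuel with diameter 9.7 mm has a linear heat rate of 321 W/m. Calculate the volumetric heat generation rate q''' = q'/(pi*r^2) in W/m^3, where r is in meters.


r = D / 2 / 1000 = 9.7 / 2 / 1000 = 0.00485 m
q''' = q' / (pi * r^2)
q''' = 321 / (pi * 0.00485^2)
q''' = 4.3438e+06 W/m^3

4.3438e+06


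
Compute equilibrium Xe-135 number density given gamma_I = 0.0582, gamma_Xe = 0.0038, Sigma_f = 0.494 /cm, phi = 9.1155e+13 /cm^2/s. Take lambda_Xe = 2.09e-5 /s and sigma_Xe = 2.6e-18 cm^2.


Xe_eq = (gamma_I + gamma_Xe) * Sigma_f * phi / (lambda_Xe + sigma_Xe * phi)
Numerator = (0.0582 + 0.0038) * 0.494 * 9.1155e+13 = 2.791895e+12
Denominator = 2.09e-5 + 2.6e-18 * 9.1155e+13 = 2.579030e-04
Xe_eq = 2.791895e+12 / 2.579030e-04 = 1.0825e+16 /cm^3

1.0825e+16


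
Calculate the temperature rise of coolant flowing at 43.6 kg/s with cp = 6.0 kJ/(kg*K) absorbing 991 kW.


dT = Q / (m_dot * cp)
dT = 991 / (43.6 * 6.0)
dT = 3.7882 C

3.7882


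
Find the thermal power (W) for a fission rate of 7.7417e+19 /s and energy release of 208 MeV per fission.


P = fission_rate * E_MeV * 1.602e-13
P = 7.7417e+19 * 208 * 1.602e-13
P = 2.5797e+09 W

2.5797e+09


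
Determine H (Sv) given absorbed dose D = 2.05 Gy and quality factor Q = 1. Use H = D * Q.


H = D * Q
H = 2.05 * 1
H = 2.0500 Sv

2.0500


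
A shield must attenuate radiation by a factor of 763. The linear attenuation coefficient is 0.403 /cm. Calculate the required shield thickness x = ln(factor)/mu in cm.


x = ln(factor) / mu
x = ln(763) / 0.403
x = 16.470 cm

16.470


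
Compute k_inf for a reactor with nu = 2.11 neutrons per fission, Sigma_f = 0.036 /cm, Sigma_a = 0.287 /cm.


k_inf = nu * Sigma_f / Sigma_a
k_inf = 2.11 * 0.036 / 0.287
k_inf = 0.26467

0.26467


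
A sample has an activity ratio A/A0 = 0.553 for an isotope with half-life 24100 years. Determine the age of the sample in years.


lambda = ln(2) / t_half = ln(2) / 24100 = 2.876129e-05 /yr
t = -ln(A/A0) / lambda
t = -ln(0.553) / 2.876129e-05
t = 20597 yr

20597


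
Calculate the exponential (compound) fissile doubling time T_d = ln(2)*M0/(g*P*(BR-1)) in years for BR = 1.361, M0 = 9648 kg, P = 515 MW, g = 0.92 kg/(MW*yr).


Breeding gain G = BR - 1 = 1.361 - 1 = 0.361
Fissile production rate = g * P * G = 0.92 * 515 * 0.361 = 171.0418 kg/yr
T_d = ln(2) * M0 / (g * P * G)
T_d = ln(2) * 9648 / 171.0418 = 39.099 yr

39.099


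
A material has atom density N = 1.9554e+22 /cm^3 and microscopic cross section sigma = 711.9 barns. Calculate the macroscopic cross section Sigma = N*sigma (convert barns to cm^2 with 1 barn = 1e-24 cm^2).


Sigma = N * sigma_barns * 1e-24
Sigma = 1.9554e+22 * 711.9 * 1e-24
Sigma = 13.920 /cm

13.920


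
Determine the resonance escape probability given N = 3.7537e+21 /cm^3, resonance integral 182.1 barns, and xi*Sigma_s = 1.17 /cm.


p = exp(-N * I * 1e-24 / (xi*Sigma_s))
p = exp(-3.7537e+21 * 182.1 * 1e-24 / 1.17)
p = 0.55754

0.55754


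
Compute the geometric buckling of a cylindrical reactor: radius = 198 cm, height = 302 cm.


B^2 = (2.405/R)^2 + (pi/H)^2
B^2 = (2.405/198)^2 + (pi/302)^2
B^2 = 2.5575e-04 /cm^2

2.5575e-04


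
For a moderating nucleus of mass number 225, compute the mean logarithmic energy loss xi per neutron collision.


xi = 1 + (A-1)^2/(2A) * ln((A-1)/(A+1))
xi = 1 + (225-1)^2/(2*225) * ln((225-1)/(225 +1))
xi = 0.0088626

0.0088626


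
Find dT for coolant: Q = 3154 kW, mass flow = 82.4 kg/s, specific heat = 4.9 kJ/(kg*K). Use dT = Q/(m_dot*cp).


dT = Q / (m_dot * cp)
dT = 3154 / (82.4 * 4.9)
dT = 7.8116 C

7.8116


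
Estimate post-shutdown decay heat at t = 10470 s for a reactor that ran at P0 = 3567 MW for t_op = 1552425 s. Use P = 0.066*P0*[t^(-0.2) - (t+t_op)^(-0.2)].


P/P0 = 0.066 * [t^(-0.2) - (t + t_op)^(-0.2)]
P/P0 = 0.066 * [10470^(-0.2) - (10470 + 1552425)^(-0.2)]
P/P0 = 0.066 * [0.1570401 - 0.05770508] = 0.006556111
P = 3567 * 0.006556111 = 23.386 MW

23.386


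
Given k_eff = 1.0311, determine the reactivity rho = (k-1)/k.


rho = (k_eff - 1) / k_eff
rho = (1.0311 - 1) / 1.0311
rho = 0.030162

0.030162


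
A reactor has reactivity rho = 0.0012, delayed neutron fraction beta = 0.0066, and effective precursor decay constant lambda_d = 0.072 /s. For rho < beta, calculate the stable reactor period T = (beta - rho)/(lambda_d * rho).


T = (beta - rho) / (lambda_d * rho)
T = (0.0066 - 0.0012) / (0.072 * 0.0012)
T = 62.500 s

62.500


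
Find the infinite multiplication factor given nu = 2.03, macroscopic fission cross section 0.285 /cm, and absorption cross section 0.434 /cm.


k_inf = nu * Sigma_f / Sigma_a
k_inf = 2.03 * 0.285 / 0.434
k_inf = 1.3331

1.3331


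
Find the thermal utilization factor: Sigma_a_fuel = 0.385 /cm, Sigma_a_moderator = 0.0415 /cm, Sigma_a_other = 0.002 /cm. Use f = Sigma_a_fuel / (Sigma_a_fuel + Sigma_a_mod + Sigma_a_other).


f = Sigma_a_fuel / (Sigma_a_fuel + Sigma_a_mod + Sigma_a_other)
f = 0.385 / (0.385 + 0.0415 + 0.002)
f = 0.89848

0.89848


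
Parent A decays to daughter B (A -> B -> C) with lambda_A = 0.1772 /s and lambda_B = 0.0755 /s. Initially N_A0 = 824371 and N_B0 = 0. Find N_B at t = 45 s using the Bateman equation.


N_B(t) = lambda_A * N_A0 / (lambda_B - lambda_A) * [exp(-lambda_A*t) - exp(-lambda_B*t)]
exp(-0.1772*45) = 3.442990e-04; exp(-0.0755*45) = 0.03345681
N_B = 0.1772 * 824371 / (0.0755 - 0.1772) * (3.442990e-04 - 0.03345681)
N_B = 47562

47562


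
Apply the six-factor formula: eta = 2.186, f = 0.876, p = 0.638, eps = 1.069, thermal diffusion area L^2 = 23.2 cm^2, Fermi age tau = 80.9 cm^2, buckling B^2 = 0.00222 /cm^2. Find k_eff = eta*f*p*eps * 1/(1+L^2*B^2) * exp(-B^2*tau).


k_inf = eta*f*p*eps = 2.186*0.876*0.638*1.069 = 1.306028
P_TNL = 1/(1 + L^2*B^2) = 1/(1 + 23.2*0.00222) = 0.9510187
P_FNL = exp(-B^2*tau) = exp(-0.00222*80.9) = 0.8356061
k_eff = k_inf * P_TNL * P_FNL = 1.306028 * 0.9510187 * 0.8356061
k_eff = 1.0379

1.0379


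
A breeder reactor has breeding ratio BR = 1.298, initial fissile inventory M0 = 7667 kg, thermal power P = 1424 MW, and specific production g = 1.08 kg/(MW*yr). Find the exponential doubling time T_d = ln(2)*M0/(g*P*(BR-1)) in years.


Breeding gain G = BR - 1 = 1.298 - 1 = 0.298
Fissile production rate = g * P * G = 1.08 * 1424 * 0.298 = 458.30016 kg/yr
T_d = ln(2) * M0 / (g * P * G)
T_d = ln(2) * 7667 / 458.30016 = 11.596 yr

11.596


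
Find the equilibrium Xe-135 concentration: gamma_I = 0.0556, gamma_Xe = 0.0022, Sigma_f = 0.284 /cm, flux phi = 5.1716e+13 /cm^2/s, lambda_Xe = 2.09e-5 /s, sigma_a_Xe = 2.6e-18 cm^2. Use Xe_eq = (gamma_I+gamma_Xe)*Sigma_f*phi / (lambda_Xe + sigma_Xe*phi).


Xe_eq = (gamma_I + gamma_Xe) * Sigma_f * phi / (lambda_Xe + sigma_Xe * phi)
Numerator = (0.0556 + 0.0022) * 0.284 * 5.1716e+13 = 8.489285e+11
Denominator = 2.09e-5 + 2.6e-18 * 5.1716e+13 = 1.553616e-04
Xe_eq = 8.489285e+11 / 1.553616e-04 = 5.4642e+15 /cm^3

5.4642e+15


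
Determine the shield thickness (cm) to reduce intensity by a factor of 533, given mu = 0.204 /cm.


x = ln(factor) / mu
x = ln(533) / 0.204
x = 30.777 cm

30.777


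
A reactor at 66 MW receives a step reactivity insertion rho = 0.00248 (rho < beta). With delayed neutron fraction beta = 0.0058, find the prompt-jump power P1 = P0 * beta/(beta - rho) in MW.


P1/P0 = beta / (beta - rho)
P1/P0 = 0.0058 / (0.0058 - 0.00248) = 1.746988
P1 = 66 * 1.746988 = 115.30 MW

115.30


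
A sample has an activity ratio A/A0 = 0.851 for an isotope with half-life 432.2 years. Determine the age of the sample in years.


lambda = ln(2) / t_half = ln(2) / 432.2 = 0.001603765 /yr
t = -ln(A/A0) / lambda
t = -ln(0.851) / 0.001603765
t = 100.60 yr

100.60


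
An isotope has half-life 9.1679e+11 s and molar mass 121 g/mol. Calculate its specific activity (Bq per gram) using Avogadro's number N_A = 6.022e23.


lambda = ln(2) / t_half = ln(2) / 9.1679e+11 = 7.560588e-13 /s
SA = lambda * N_A / M
SA = 7.560588e-13 * 6.022e23 / 121
SA = 3.7628e+09 Bq/g

3.7628e+09


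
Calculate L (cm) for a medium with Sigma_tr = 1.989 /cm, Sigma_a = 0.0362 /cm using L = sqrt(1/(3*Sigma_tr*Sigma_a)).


D = 1 / (3 * Sigma_tr) = 1 / (3 * 1.989) = 0.1675884 cm
L = sqrt(D / Sigma_a)
L = sqrt(0.1675884 / 0.0362)
L = 2.1516 cm

2.1516


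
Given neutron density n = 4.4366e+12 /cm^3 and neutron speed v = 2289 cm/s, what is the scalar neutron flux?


phi = n * v
phi = 4.4366e+12 * 2289
phi = 1.0155e+16 /cm^2/s

1.0155e+16


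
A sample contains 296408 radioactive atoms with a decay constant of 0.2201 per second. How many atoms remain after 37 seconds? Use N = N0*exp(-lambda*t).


N = N0 * exp(-lambda * t)
N = 296408 * exp(-0.2201 * 37)
N = 86.124

86.124


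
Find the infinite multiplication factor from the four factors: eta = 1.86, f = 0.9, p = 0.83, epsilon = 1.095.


k_inf = eta * f * p * epsilon
k_inf = 1.86 * 0.9 * 0.83 * 1.095
k_inf = 1.5214

1.5214


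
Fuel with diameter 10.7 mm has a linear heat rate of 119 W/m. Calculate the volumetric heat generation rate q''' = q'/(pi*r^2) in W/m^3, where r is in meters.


r = D / 2 / 1000 = 10.7 / 2 / 1000 = 0.00535 m
q''' = q' / (pi * r^2)
q''' = 119 / (pi * 0.00535^2)
q''' = 1.3234e+06 W/m^3

1.3234e+06


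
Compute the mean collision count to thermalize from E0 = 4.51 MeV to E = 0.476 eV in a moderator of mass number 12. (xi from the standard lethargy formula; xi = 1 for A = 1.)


xi = 1 + (A-1)^2/(2A)*ln((A-1)/(A+1)) = 0.1577690 (for A = 12)
n = ln(E0/E) / xi
n = ln(4.51e6 / 0.476) / 0.1577690
n = ln(9.474790e+06) / 0.1577690 = 101.82

101.82


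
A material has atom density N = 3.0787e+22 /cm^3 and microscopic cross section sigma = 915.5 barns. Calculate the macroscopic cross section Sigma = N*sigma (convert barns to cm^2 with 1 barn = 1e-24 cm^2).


Sigma = N * sigma_barns * 1e-24
Sigma = 3.0787e+22 * 915.5 * 1e-24
Sigma = 28.185 /cm

28.185


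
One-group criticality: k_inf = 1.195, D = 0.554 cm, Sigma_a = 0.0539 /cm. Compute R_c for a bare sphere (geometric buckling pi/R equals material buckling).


L^2 = D / Sigma_a = 0.554 / 0.0539 = 10.27829 cm^2
B_m^2 = (k_inf - 1) / L^2 = (1.195 - 1) / 10.27829 = 0.01897203 /cm^2
For a bare sphere: B_g = pi/R, so R_c = pi / sqrt(B_m^2)
R_c = pi / sqrt(0.01897203) = 22.808 cm

22.808


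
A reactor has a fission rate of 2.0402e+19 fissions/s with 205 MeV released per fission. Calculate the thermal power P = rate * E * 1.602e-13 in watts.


P = fission_rate * E_MeV * 1.602e-13
P = 2.0402e+19 * 205 * 1.602e-13
P = 6.7002e+08 W

6.7002e+08


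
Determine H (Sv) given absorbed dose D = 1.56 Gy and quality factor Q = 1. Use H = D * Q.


H = D * Q
H = 1.56 * 1
H = 1.5600 Sv

1.5600


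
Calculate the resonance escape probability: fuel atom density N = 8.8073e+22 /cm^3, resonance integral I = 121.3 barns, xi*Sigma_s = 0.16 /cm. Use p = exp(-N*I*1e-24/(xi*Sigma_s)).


p = exp(-N * I * 1e-24 / (xi*Sigma_s))
p = exp(-8.8073e+22 * 121.3 * 1e-24 / 0.16)
p = 1.0046e-29

1.0046e-29


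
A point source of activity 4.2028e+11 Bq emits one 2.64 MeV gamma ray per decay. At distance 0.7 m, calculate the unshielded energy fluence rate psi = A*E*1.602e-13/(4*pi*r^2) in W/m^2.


psi = A * E * 1.602e-13 / (4*pi*r^2)
psi = 4.2028e+11 * 2.64 * 1.602e-13 / (4*pi*0.7^2)
psi = 0.028867 W/m^2

0.028867


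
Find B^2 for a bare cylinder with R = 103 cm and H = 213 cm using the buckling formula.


B^2 = (2.405/R)^2 + (pi/H)^2
B^2 = (2.405/103)^2 + (pi/213)^2
B^2 = 7.6274e-04 /cm^2

7.6274e-04


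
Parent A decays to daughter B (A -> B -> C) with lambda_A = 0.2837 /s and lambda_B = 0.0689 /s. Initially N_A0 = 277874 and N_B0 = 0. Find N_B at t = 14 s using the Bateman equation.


N_B(t) = lambda_A * N_A0 / (lambda_B - lambda_A) * [exp(-lambda_A*t) - exp(-lambda_B*t)]
exp(-0.2837*14) = 0.01883949; exp(-0.0689*14) = 0.3811356
N_B = 0.2837 * 277874 / (0.0689 - 0.2837) * (0.01883949 - 0.3811356)
N_B = 132965

132965


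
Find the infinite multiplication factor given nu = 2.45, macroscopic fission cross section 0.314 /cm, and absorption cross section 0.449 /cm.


k_inf = nu * Sigma_f / Sigma_a
k_inf = 2.45 * 0.314 / 0.449
k_inf = 1.7134

1.7134


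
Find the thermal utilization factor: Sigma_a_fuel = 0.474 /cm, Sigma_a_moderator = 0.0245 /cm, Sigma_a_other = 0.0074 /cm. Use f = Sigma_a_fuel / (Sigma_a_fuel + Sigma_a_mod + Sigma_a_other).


f = Sigma_a_fuel / (Sigma_a_fuel + Sigma_a_mod + Sigma_a_other)
f = 0.474 / (0.474 + 0.0245 + 0.0074)
f = 0.93694

0.93694


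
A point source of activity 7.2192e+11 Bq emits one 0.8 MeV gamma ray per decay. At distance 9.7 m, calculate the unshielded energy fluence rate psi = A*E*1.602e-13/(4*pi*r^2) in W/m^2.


psi = A * E * 1.602e-13 / (4*pi*r^2)
psi = 7.2192e+11 * 0.8 * 1.602e-13 / (4*pi*9.7^2)
psi = 7.8251e-05 W/m^2

7.8251e-05


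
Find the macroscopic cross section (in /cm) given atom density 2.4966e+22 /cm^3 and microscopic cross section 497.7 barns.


Sigma = N * sigma_barns * 1e-24
Sigma = 2.4966e+22 * 497.7 * 1e-24
Sigma = 12.426 /cm

12.426


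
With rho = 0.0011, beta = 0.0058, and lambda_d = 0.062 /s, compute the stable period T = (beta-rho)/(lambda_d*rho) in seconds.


T = (beta - rho) / (lambda_d * rho)
T = (0.0058 - 0.0011) / (0.062 * 0.0011)
T = 68.915 s

68.915


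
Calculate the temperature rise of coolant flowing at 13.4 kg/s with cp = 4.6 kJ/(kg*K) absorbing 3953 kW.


dT = Q / (m_dot * cp)
dT = 3953 / (13.4 * 4.6)
dT = 64.130 C

64.130


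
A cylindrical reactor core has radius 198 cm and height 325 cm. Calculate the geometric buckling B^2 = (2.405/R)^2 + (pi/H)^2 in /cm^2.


B^2 = (2.405/R)^2 + (pi/H)^2
B^2 = (2.405/198)^2 + (pi/325)^2
B^2 = 2.4098e-04 /cm^2

2.4098e-04


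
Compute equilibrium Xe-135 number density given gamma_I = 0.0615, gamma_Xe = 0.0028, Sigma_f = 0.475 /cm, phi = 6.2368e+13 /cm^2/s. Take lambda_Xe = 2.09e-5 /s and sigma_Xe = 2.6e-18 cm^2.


Xe_eq = (gamma_I + gamma_Xe) * Sigma_f * phi / (lambda_Xe + sigma_Xe * phi)
Numerator = (0.0615 + 0.0028) * 0.475 * 6.2368e+13 = 1.904875e+12
Denominator = 2.09e-5 + 2.6e-18 * 6.2368e+13 = 1.830568e-04
Xe_eq = 1.904875e+12 / 1.830568e-04 = 1.0406e+16 /cm^3

1.0406e+16


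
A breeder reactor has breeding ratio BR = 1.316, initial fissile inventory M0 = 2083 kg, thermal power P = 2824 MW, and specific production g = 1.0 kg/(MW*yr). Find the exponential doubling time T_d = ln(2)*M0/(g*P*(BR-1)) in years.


Breeding gain G = BR - 1 = 1.316 - 1 = 0.316
Fissile production rate = g * P * G = 1.0 * 2824 * 0.316 = 892.384 kg/yr
T_d = ln(2) * M0 / (g * P * G)
T_d = ln(2) * 2083 / 892.384 = 1.6179 yr

1.6179


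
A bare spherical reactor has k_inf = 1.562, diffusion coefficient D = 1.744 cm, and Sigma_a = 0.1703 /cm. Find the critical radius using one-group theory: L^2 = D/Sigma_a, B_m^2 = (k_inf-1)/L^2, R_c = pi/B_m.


L^2 = D / Sigma_a = 1.744 / 0.1703 = 10.24075 cm^2
B_m^2 = (k_inf - 1) / L^2 = (1.562 - 1) / 10.24075 = 0.05487879 /cm^2
For a bare sphere: B_g = pi/R, so R_c = pi / sqrt(B_m^2)
R_c = pi / sqrt(0.05487879) = 13.411 cm

13.411


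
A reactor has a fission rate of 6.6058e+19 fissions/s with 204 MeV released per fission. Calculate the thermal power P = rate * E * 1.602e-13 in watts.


P = fission_rate * E_MeV * 1.602e-13
P = 6.6058e+19 * 204 * 1.602e-13
P = 2.1588e+09 W

2.1588e+09


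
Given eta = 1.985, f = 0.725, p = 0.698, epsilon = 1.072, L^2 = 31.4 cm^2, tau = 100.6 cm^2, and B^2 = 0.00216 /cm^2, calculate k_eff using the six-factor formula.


k_inf = eta*f*p*eps = 1.985*0.725*0.698*1.072 = 1.076834
P_TNL = 1/(1 + L^2*B^2) = 1/(1 + 31.4*0.00216) = 0.9364839
P_FNL = exp(-B^2*tau) = exp(-0.00216*100.6) = 0.8046917
k_eff = k_inf * P_TNL * P_FNL = 1.076834 * 0.9364839 * 0.8046917
k_eff = 0.81148

0.81148


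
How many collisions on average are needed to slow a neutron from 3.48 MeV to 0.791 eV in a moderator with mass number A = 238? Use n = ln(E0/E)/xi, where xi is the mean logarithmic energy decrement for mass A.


xi = 1 + (A-1)^2/(2A)*ln((A-1)/(A+1)) = 0.008379872 (for A = 238)
n = ln(E0/E) / xi
n = ln(3.48e6 / 0.791) / 0.008379872
n = ln(4.399494e+06) / 0.008379872 = 1825.4

1825.4


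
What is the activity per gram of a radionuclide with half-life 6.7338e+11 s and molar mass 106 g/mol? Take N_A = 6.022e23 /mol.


lambda = ln(2) / t_half = ln(2) / 6.7338e+11 = 1.029355e-12 /s
SA = lambda * N_A / M
SA = 1.029355e-12 * 6.022e23 / 106
SA = 5.8479e+09 Bq/g

5.8479e+09


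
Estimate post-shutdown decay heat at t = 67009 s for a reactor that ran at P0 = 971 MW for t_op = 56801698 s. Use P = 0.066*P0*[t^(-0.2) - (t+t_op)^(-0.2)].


P/P0 = 0.066 * [t^(-0.2) - (t + t_op)^(-0.2)]
P/P0 = 0.066 * [67009^(-0.2) - (67009 + 56801698)^(-0.2)]
P/P0 = 0.066 * [0.1083361 - 0.02812065] = 0.005294220
P = 971 * 0.005294220 = 5.1407 MW

5.1407


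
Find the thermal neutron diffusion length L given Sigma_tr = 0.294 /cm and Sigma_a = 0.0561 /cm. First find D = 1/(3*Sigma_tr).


D = 1 / (3 * Sigma_tr) = 1 / (3 * 0.294) = 1.133787 cm
L = sqrt(D / Sigma_a)
L = sqrt(1.133787 / 0.0561)
L = 4.4956 cm

4.4956


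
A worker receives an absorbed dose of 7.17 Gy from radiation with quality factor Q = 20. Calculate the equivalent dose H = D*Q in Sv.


H = D * Q
H = 7.17 * 20
H = 143.40 Sv

143.40


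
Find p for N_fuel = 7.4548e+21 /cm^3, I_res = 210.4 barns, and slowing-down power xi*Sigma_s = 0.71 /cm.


p = exp(-N * I * 1e-24 / (xi*Sigma_s))
p = exp(-7.4548e+21 * 210.4 * 1e-24 / 0.71)
p = 0.10979

0.10979


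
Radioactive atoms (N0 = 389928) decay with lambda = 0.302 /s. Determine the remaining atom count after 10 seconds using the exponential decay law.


N = N0 * exp(-lambda * t)
N = 389928 * exp(-0.302 * 10)
N = 19029

19029


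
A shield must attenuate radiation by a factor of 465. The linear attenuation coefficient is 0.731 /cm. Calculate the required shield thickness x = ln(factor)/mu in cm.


x = ln(factor) / mu
x = ln(465) / 0.731
x = 8.4022 cm

8.4022


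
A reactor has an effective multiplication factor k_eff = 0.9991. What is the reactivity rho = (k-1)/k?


rho = (k_eff - 1) / k_eff
rho = (0.9991 - 1) / 0.9991
rho = -9.0081e-04

-9.0081e-04


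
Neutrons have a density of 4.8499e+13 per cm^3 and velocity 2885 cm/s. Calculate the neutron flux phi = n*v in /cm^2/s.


phi = n * v
phi = 4.8499e+13 * 2885
phi = 1.3992e+17 /cm^2/s

1.3992e+17


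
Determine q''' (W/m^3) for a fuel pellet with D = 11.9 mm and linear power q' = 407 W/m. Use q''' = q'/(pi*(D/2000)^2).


r = D / 2 / 1000 = 11.9 / 2 / 1000 = 0.00595 m
q''' = q' / (pi * r^2)
q''' = 407 / (pi * 0.00595^2)
q''' = 3.6594e+06 W/m^3

3.6594e+06


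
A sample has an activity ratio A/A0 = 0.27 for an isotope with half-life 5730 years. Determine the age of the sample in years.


lambda = ln(2) / t_half = ln(2) / 5730 = 1.209681e-04 /yr
t = -ln(A/A0) / lambda
t = -ln(0.27) / 1.209681e-04
t = 10824 yr

10824


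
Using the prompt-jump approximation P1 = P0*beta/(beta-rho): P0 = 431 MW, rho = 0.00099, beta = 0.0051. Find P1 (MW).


P1/P0 = beta / (beta - rho)
P1/P0 = 0.0051 / (0.0051 - 0.00099) = 1.240876
P1 = 431 * 1.240876 = 534.82 MW

534.82


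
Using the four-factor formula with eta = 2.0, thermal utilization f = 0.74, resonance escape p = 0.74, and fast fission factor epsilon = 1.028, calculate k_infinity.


k_inf = eta * f * p * epsilon
k_inf = 2.0 * 0.74 * 0.74 * 1.028
k_inf = 1.1259

1.1259


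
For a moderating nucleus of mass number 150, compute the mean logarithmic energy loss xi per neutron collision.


xi = 1 + (A-1)^2/(2A) * ln((A-1)/(A+1))
xi = 1 + (150-1)^2/(2*150) * ln((150-1)/(150 +1))
xi = 0.013274

0.013274


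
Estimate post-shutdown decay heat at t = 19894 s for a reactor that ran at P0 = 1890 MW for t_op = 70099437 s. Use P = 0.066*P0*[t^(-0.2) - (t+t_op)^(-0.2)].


P/P0 = 0.066 * [t^(-0.2) - (t + t_op)^(-0.2)]
P/P0 = 0.066 * [19894^(-0.2) - (19894 + 70099437)^(-0.2)]
P/P0 = 0.066 * [0.1381197 - 0.02696699] = 0.007336079
P = 1890 * 0.007336079 = 13.865 MW

13.865


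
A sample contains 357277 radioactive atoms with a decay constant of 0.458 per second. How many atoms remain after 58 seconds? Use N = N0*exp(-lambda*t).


N = N0 * exp(-lambda * t)
N = 357277 * exp(-0.458 * 58)
N = 1.0385e-06

1.0385e-06


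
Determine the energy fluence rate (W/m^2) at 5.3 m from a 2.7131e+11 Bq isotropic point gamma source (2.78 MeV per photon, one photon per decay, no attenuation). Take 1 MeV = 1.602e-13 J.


psi = A * E * 1.602e-13 / (4*pi*r^2)
psi = 2.7131e+11 * 2.78 * 1.602e-13 / (4*pi*5.3^2)
psi = 3.4230e-04 W/m^2

3.4230e-04


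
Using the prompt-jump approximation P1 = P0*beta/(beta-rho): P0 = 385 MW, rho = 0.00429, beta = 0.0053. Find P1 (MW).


P1/P0 = beta / (beta - rho)
P1/P0 = 0.0053 / (0.0053 - 0.00429) = 5.247525
P1 = 385 * 5.247525 = 2020.3 MW

2020.3


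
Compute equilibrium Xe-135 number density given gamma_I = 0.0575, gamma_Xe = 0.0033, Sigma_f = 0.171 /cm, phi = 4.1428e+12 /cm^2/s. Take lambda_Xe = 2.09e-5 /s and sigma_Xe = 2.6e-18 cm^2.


Xe_eq = (gamma_I + gamma_Xe) * Sigma_f * phi / (lambda_Xe + sigma_Xe * phi)
Numerator = (0.0575 + 0.0033) * 0.171 * 4.1428e+12 = 4.307186e+10
Denominator = 2.09e-5 + 2.6e-18 * 4.1428e+12 = 3.167128e-05
Xe_eq = 4.307186e+10 / 3.167128e-05 = 1.3600e+15 /cm^3

1.3600e+15


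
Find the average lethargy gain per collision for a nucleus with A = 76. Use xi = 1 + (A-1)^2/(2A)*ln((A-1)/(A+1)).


xi = 1 + (A-1)^2/(2A) * ln((A-1)/(A+1))
xi = 1 + (76-1)^2/(2*76) * ln((76-1)/(76 +1))
xi = 0.026086

0.026086


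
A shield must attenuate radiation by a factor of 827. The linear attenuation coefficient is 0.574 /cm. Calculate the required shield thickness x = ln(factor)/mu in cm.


x = ln(factor) / mu
x = ln(827) / 0.574
x = 11.703 cm

11.703


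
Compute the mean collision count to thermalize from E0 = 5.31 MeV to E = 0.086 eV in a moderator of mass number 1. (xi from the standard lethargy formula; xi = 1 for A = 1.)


xi = 1 + (A-1)^2/(2A)*ln((A-1)/(A+1)) = 1 (for A = 1)
n = ln(E0/E) / xi
n = ln(5.31e6 / 0.086) / 1
n = ln(6.174419e+07) / 1 = 17.939

17.939


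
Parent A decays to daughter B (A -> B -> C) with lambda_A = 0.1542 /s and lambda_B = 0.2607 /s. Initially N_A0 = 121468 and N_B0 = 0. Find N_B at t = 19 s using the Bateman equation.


N_B(t) = lambda_A * N_A0 / (lambda_B - lambda_A) * [exp(-lambda_A*t) - exp(-lambda_B*t)]
exp(-0.1542*19) = 0.05340772; exp(-0.2607*19) = 0.007060072
N_B = 0.1542 * 121468 / (0.2607 - 0.1542) * (0.05340772 - 0.007060072)
N_B = 8151.3

8151.3


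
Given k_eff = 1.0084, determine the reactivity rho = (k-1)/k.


rho = (k_eff - 1) / k_eff
rho = (1.0084 - 1) / 1.0084
rho = 0.0083300

0.0083300


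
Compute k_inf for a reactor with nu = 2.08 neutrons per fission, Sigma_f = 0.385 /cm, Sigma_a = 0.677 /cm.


k_inf = nu * Sigma_f / Sigma_a
k_inf = 2.08 * 0.385 / 0.677
k_inf = 1.1829

1.1829


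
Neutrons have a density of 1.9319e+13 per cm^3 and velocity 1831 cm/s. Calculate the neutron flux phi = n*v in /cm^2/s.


phi = n * v
phi = 1.9319e+13 * 1831
phi = 3.5373e+16 /cm^2/s

3.5373e+16


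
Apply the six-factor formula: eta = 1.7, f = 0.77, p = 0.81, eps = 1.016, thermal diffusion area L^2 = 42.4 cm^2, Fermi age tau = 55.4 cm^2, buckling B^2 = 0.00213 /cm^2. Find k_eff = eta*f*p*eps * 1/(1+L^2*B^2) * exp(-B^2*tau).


k_inf = eta*f*p*eps = 1.7*0.77*0.81*1.016 = 1.077255
P_TNL = 1/(1 + L^2*B^2) = 1/(1 + 42.4*0.00213) = 0.9171687
P_FNL = exp(-B^2*tau) = exp(-0.00213*55.4) = 0.8886943
k_eff = k_inf * P_TNL * P_FNL = 1.077255 * 0.9171687 * 0.8886943
k_eff = 0.87805

0.87805


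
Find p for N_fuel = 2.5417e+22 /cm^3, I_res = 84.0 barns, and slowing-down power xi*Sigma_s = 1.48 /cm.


p = exp(-N * I * 1e-24 / (xi*Sigma_s))
p = exp(-2.5417e+22 * 84.0 * 1e-24 / 1.48)
p = 0.23632

0.23632


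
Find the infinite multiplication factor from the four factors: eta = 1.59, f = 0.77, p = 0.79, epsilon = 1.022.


k_inf = eta * f * p * epsilon
k_inf = 1.59 * 0.77 * 0.79 * 1.022
k_inf = 0.98848

0.98848


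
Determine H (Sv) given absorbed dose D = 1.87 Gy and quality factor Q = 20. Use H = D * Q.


H = D * Q
H = 1.87 * 20
H = 37.400 Sv

37.400


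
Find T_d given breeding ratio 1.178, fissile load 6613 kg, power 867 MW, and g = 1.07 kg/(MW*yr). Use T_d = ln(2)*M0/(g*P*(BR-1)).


Breeding gain G = BR - 1 = 1.178 - 1 = 0.178
Fissile production rate = g * P * G = 1.07 * 867 * 0.178 = 165.12882 kg/yr
T_d = ln(2) * M0 / (g * P * G)
T_d = ln(2) * 6613 / 165.12882 = 27.759 yr

27.759


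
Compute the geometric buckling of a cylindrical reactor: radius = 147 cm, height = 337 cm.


B^2 = (2.405/R)^2 + (pi/H)^2
B^2 = (2.405/147)^2 + (pi/337)^2
B^2 = 3.5457e-04 /cm^2

3.5457e-04


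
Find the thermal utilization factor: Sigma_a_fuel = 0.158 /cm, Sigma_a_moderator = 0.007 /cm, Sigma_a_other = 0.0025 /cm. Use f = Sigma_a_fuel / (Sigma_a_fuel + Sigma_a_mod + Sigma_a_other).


f = Sigma_a_fuel / (Sigma_a_fuel + Sigma_a_mod + Sigma_a_other)
f = 0.158 / (0.158 + 0.007 + 0.0025)
f = 0.94328

0.94328


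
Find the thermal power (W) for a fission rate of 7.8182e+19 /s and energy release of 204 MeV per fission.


P = fission_rate * E_MeV * 1.602e-13
P = 7.8182e+19 * 204 * 1.602e-13
P = 2.5551e+09 W

2.5551e+09


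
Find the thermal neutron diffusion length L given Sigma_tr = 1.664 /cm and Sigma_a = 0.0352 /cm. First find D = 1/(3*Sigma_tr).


D = 1 / (3 * Sigma_tr) = 1 / (3 * 1.664) = 0.2003205 cm
L = sqrt(D / Sigma_a)
L = sqrt(0.2003205 / 0.0352)
L = 2.3856 cm

2.3856


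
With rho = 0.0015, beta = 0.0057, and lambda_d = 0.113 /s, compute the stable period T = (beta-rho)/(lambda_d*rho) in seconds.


T = (beta - rho) / (lambda_d * rho)
T = (0.0057 - 0.0015) / (0.113 * 0.0015)
T = 24.779 s

24.779


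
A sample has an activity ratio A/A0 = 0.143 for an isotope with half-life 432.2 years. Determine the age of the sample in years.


lambda = ln(2) / t_half = ln(2) / 432.2 = 0.001603765 /yr
t = -ln(A/A0) / lambda
t = -ln(0.143) / 0.001603765
t = 1212.7 yr

1212.7


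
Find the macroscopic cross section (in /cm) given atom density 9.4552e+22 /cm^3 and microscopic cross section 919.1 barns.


Sigma = N * sigma_barns * 1e-24
Sigma = 9.4552e+22 * 919.1 * 1e-24
Sigma = 86.903 /cm

86.903


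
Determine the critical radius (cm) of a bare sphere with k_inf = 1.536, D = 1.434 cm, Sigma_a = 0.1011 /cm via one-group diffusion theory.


L^2 = D / Sigma_a = 1.434 / 0.1011 = 14.18398 cm^2
B_m^2 = (k_inf - 1) / L^2 = (1.536 - 1) / 14.18398 = 0.03778911 /cm^2
For a bare sphere: B_g = pi/R, so R_c = pi / sqrt(B_m^2)
R_c = pi / sqrt(0.03778911) = 16.161 cm

16.161


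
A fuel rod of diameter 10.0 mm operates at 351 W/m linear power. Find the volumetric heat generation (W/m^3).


r = D / 2 / 1000 = 10.0 / 2 / 1000 = 0.005 m
q''' = q' / (pi * r^2)
q''' = 351 / (pi * 0.005^2)
q''' = 4.4691e+06 W/m^3

4.4691e+06


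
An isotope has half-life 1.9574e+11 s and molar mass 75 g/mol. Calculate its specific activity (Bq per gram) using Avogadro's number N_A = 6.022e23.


lambda = ln(2) / t_half = ln(2) / 1.9574e+11 = 3.541163e-12 /s
SA = lambda * N_A / M
SA = 3.541163e-12 * 6.022e23 / 75
SA = 2.8433e+10 Bq/g

2.8433e+10


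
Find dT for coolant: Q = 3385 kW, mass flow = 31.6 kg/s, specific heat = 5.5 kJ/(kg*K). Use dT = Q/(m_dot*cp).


dT = Q / (m_dot * cp)
dT = 3385 / (31.6 * 5.5)
dT = 19.476 C

19.476


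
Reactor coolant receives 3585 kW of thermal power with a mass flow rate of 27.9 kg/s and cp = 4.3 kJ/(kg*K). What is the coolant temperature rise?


dT = Q / (m_dot * cp)
dT = 3585 / (27.9 * 4.3)
dT = 29.882 C

29.882


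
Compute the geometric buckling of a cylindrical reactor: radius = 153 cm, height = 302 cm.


B^2 = (2.405/R)^2 + (pi/H)^2
B^2 = (2.405/153)^2 + (pi/302)^2
B^2 = 3.5530e-04 /cm^2

3.5530e-04


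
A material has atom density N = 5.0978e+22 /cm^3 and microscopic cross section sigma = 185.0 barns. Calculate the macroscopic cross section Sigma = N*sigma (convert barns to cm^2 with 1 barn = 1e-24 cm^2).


Sigma = N * sigma_barns * 1e-24
Sigma = 5.0978e+22 * 185.0 * 1e-24
Sigma = 9.4309 /cm

9.4309


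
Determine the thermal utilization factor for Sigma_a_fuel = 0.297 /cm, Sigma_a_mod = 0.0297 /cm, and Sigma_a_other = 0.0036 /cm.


f = Sigma_a_fuel / (Sigma_a_fuel + Sigma_a_mod + Sigma_a_other)
f = 0.297 / (0.297 + 0.0297 + 0.0036)
f = 0.89918

0.89918


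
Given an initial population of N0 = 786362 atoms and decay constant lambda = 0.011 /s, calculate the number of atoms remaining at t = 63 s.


N = N0 * exp(-lambda * t)
N = 786362 * exp(-0.011 * 63)
N = 393239

393239


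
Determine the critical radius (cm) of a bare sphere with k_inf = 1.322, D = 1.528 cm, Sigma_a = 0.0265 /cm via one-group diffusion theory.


L^2 = D / Sigma_a = 1.528 / 0.0265 = 57.66038 cm^2
B_m^2 = (k_inf - 1) / L^2 = (1.322 - 1) / 57.66038 = 0.005584424 /cm^2
For a bare sphere: B_g = pi/R, so R_c = pi / sqrt(B_m^2)
R_c = pi / sqrt(0.005584424) = 42.040 cm

42.040


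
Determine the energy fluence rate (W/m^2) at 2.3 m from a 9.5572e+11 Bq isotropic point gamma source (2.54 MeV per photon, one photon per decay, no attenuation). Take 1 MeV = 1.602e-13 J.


psi = A * E * 1.602e-13 / (4*pi*r^2)
psi = 9.5572e+11 * 2.54 * 1.602e-13 / (4*pi*2.3^2)
psi = 0.0058501 W/m^2

0.0058501


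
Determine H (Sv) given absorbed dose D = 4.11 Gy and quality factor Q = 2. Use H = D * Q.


H = D * Q
H = 4.11 * 2
H = 8.2200 Sv

8.2200


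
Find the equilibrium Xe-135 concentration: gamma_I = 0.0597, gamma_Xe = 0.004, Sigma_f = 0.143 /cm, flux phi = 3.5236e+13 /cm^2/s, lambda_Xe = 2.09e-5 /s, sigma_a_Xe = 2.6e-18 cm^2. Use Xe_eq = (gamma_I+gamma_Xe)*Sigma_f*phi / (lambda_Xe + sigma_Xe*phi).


Xe_eq = (gamma_I + gamma_Xe) * Sigma_f * phi / (lambda_Xe + sigma_Xe * phi)
Numerator = (0.0597 + 0.004) * 0.143 * 3.5236e+13 = 3.209682e+11
Denominator = 2.09e-5 + 2.6e-18 * 3.5236e+13 = 1.125136e-04
Xe_eq = 3.209682e+11 / 1.125136e-04 = 2.8527e+15 /cm^3

2.8527e+15


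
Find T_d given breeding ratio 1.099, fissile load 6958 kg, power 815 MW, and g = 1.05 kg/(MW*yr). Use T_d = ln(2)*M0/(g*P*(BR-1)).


Breeding gain G = BR - 1 = 1.099 - 1 = 0.099
Fissile production rate = g * P * G = 1.05 * 815 * 0.099 = 84.71925 kg/yr
T_d = ln(2) * M0 / (g * P * G)
T_d = ln(2) * 6958 / 84.71925 = 56.928 yr

56.928


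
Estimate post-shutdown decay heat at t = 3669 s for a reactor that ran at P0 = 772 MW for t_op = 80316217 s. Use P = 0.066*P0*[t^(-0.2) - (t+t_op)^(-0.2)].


P/P0 = 0.066 * [t^(-0.2) - (t + t_op)^(-0.2)]
P/P0 = 0.066 * [3669^(-0.2) - (3669 + 80316217)^(-0.2)]
P/P0 = 0.066 * [0.1936825 - 0.02624432] = 0.01105092
P = 772 * 0.01105092 = 8.5313 MW

8.5313


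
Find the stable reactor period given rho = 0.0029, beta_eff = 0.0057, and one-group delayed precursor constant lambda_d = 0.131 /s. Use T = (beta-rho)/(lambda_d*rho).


T = (beta - rho) / (lambda_d * rho)
T = (0.0057 - 0.0029) / (0.131 * 0.0029)
T = 7.3704 s

7.3704


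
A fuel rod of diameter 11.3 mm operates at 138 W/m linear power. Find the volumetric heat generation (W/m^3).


r = D / 2 / 1000 = 11.3 / 2 / 1000 = 0.00565 m
q''' = q' / (pi * r^2)
q''' = 138 / (pi * 0.00565^2)
q''' = 1.3760e+06 W/m^3

1.3760e+06


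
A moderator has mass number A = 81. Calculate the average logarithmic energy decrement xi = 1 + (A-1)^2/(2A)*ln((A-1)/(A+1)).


xi = 1 + (A-1)^2/(2A) * ln((A-1)/(A+1))
xi = 1 + (81-1)^2/(2*81) * ln((81-1)/(81 +1))
xi = 0.024489

0.024489


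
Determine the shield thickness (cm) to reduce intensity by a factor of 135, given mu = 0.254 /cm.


x = ln(factor) / mu
x = ln(135) / 0.254
x = 19.312 cm

19.312


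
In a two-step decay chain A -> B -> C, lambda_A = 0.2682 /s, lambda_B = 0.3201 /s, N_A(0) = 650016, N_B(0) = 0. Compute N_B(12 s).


N_B(t) = lambda_A * N_A0 / (lambda_B - lambda_A) * [exp(-lambda_A*t) - exp(-lambda_B*t)]
exp(-0.2682*12) = 0.04001904; exp(-0.3201*12) = 0.02146782
N_B = 0.2682 * 650016 / (0.3201 - 0.2682) * (0.04001904 - 0.02146782)
N_B = 62314

62314


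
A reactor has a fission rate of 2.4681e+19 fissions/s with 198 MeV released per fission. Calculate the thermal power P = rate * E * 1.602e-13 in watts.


P = fission_rate * E_MeV * 1.602e-13
P = 2.4681e+19 * 198 * 1.602e-13
P = 7.8287e+08 W

7.8287e+08


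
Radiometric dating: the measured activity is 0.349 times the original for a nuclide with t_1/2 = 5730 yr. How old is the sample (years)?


lambda = ln(2) / t_half = ln(2) / 5730 = 1.209681e-04 /yr
t = -ln(A/A0) / lambda
t = -ln(0.349) / 1.209681e-04
t = 8702.2 yr

8702.2


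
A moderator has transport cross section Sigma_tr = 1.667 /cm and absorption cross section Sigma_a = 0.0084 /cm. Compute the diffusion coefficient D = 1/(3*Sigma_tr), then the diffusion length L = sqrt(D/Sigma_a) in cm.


D = 1 / (3 * Sigma_tr) = 1 / (3 * 1.667) = 0.1999600 cm
L = sqrt(D / Sigma_a)
L = sqrt(0.1999600 / 0.0084)
L = 4.8790 cm

4.8790


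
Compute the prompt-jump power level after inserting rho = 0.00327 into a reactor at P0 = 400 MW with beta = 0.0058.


P1/P0 = beta / (beta - rho)
P1/P0 = 0.0058 / (0.0058 - 0.00327) = 2.292490
P1 = 400 * 2.292490 = 917.00 MW

917.00


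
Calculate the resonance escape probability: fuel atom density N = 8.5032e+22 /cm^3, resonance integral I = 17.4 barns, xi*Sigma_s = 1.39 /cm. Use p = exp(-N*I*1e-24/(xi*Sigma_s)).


p = exp(-N * I * 1e-24 / (xi*Sigma_s))
p = exp(-8.5032e+22 * 17.4 * 1e-24 / 1.39)
p = 0.34492

0.34492


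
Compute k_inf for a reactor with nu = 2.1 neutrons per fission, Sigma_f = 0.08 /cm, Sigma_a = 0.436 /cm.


k_inf = nu * Sigma_f / Sigma_a
k_inf = 2.1 * 0.08 / 0.436
k_inf = 0.38532

0.38532


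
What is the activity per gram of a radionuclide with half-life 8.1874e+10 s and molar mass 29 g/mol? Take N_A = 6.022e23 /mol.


lambda = ln(2) / t_half = ln(2) / 8.1874e+10 = 8.466023e-12 /s
SA = lambda * N_A / M
SA = 8.466023e-12 * 6.022e23 / 29
SA = 1.7580e+11 Bq/g

1.7580e+11


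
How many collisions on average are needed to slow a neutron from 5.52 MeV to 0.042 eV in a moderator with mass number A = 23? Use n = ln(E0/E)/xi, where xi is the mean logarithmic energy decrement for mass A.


xi = 1 + (A-1)^2/(2A)*ln((A-1)/(A+1)) = 0.08448899 (for A = 23)
n = ln(E0/E) / xi
n = ln(5.52e6 / 0.042) / 0.08448899
n = ln(1.314286e+08) / 0.08448899 = 221.26

221.26
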